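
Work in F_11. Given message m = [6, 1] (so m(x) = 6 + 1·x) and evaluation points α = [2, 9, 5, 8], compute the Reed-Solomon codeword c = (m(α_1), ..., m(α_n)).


c = [8, 4, 0, 3]

Message polynomial: m(x) = 6 + 1·x (mod 11).
For each evaluation point α_i, compute m(α_i) mod 11:
  α_1 = 2: Horner steps 1 → 8, so m(2) = 8.
  α_2 = 9: Horner steps 1 → 4, so m(9) = 4.
  α_3 = 5: Horner steps 1 → 0, so m(5) = 0.
  α_4 = 8: Horner steps 1 → 3, so m(8) = 3.
Codeword c = [8, 4, 0, 3] ∈ F_11^4.


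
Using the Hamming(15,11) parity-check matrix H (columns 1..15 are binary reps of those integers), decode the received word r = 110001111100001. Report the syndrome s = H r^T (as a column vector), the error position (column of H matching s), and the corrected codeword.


s = (0, 1, 1, 0)^T, error position = 6, corrected codeword c = 110000111100001

Compute s = H r^T mod 2 one row at a time:
  s_1 = 1 + 1 + 1 + 0 + 0 + 0 + 0 + 1 = 4 ≡ 0 (mod 2).
  s_2 = 0 + 0 + 1 + 1 + 0 + 0 + 0 + 1 = 3 ≡ 1 (mod 2).
  s_3 = 1 + 0 + 1 + 1 + 1 + 0 + 0 + 1 = 5 ≡ 1 (mod 2).
  s_4 = 1 + 0 + 0 + 1 + 1 + 0 + 0 + 1 = 4 ≡ 0 (mod 2).
s = (0, 1, 1, 0)^T — this equals column 6 of H (binary 0110), so error is at position 6.
Correct: flip bit 6 of r = 110001111100001 to get c = 110000111100001.


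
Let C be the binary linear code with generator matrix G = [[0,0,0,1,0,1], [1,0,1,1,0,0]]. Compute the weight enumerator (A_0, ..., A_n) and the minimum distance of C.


Weight distribution: A_0 = 1, A_2 = 1, A_3 = 2. Minimum distance d = 2.

Enumerate all 2^2 = 4 messages m ∈ F_2^2.
For each, compute codeword c = mG in F_2^6, then tally its weight.
  m = 00 → c = 000000, weight = 0.
  m = 10 → c = 000101, weight = 2.
  m = 01 → c = 101100, weight = 3.
  m = 11 → c = 101001, weight = 3.
Tally weights:
  weight 0: 1 codewords.
  weight 2: 1 codewords.
  weight 3: 2 codewords.
Minimum distance d = smallest w > 0 with A_w > 0 = 2.
Sanity: Σ A_w = 4 = 2^2 = 4 ✓.


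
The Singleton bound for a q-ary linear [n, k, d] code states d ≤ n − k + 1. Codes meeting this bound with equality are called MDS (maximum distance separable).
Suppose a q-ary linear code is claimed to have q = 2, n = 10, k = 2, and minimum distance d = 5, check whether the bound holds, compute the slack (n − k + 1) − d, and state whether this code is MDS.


Singleton RHS = n − k + 1 = 9, slack = 4, bound satisfied, not MDS.

Singleton bound: d ≤ n − k + 1.
Here n = 10, k = 2, so n − k + 1 = 9.
Given d = 5, check d ≤ 9: YES.
Slack = (n − k + 1) − d = 4.
The code is NOT MDS (slack = 4 > 0).
Description: the claimed parameters are [10, 2, 5]_2; such a code would be non-MDS.


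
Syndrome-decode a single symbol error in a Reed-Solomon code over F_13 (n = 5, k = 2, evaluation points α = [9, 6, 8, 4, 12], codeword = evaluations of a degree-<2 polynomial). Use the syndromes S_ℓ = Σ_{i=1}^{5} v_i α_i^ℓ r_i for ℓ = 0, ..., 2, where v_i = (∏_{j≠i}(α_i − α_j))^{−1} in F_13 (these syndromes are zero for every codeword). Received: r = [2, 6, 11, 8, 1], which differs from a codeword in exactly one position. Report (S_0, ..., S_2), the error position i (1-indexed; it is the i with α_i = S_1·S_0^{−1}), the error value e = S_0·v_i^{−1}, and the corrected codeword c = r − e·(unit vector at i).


S = (7, 3, 5), error at position 2, error magnitude e = 3, c = [2, 3, 11, 8, 1].

Step 1: column multipliers v_i = (∏_{j≠i}(α_i − α_j))^{−1} mod 13.
  i = 1 (α = 9): (9−6)(9−8)(9−4)(9−12) = 3·1·5·(−3) = −45 ≡ 7, so v_1 = 7^{−1} = 2 (mod 13).
  i = 2 (α = 6): (6−9)(6−8)(6−4)(6−12) = (−3)·(−2)·2·(−6) = −72 ≡ 6, so v_2 = 6^{−1} = 11 (mod 13).
  i = 3 (α = 8): (8−9)(8−6)(8−4)(8−12) = (−1)·2·4·(−4) = 32 ≡ 6, so v_3 = 6^{−1} = 11 (mod 13).
  i = 4 (α = 4): (4−9)(4−6)(4−8)(4−12) = (−5)·(−2)·(−4)·(−8) = 320 ≡ 8, so v_4 = 8^{−1} = 5 (mod 13).
  i = 5 (α = 12): (12−9)(12−6)(12−8)(12−4) = 3·6·4·8 = 576 ≡ 4, so v_5 = 4^{−1} = 10 (mod 13).
  v = [2, 11, 11, 5, 10].
Step 2: syndromes of r = [2, 6, 11, 8, 1] (all sums mod 13).
  S_0 = Σ v_i r_i = 2·2 + 11·6 + 11·11 + 5·8 + 10·1 = 241 ≡ 7.
  S_1 = Σ v_i α_i r_i = 2·9·2 + 11·6·6 + 11·8·11 + 5·4·8 + 10·12·1 = 1680 ≡ 3.
  α_i^2 mod 13 = [3, 10, 12, 3, 1].
  S_2 = Σ v_i α_i^2 r_i = 2·3·2 + 11·10·6 + 11·12·11 + 5·3·8 + 10·1·1 = 2254 ≡ 5.
  S = (7, 3, 5) ≠ 0, so r is not a codeword (an error is present).
Step 3: locate the error. For a single error e at position i, S_ℓ = v_i·e·α_i^ℓ, so α_err = S_1/S_0.
  S_0^{−1} = 7^{−1} = 2 (mod 13), so α_err = 3·2 = 6 ≡ 6 = α_2. Error position i = 2.
  Consistency check: S_2/S_1 = 5·9 = 45 ≡ 6 = α_err ✓ (single-error assumption holds).
Step 4: error magnitude e = S_0/v_2 = S_0·∏_{j≠2}(α_2 − α_j) = 7·6 = 42 ≡ 3 (mod 13).
Step 5: correct position 2: c_2 = r_2 − e = 6 − 3 ≡ 3 (mod 13). Hence c = [2, 3, 11, 8, 1].
  Check: interpolating c through the α_i gives m(x) = 5 + 4·x (degree < 2) with m(α_i) = c_i for every i, so c is indeed a codeword.


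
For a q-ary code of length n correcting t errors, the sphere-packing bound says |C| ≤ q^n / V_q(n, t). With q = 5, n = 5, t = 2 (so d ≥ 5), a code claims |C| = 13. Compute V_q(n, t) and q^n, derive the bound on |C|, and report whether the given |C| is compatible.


V_q(n, t) = 181, q^n = 3125, Hamming bound = 17, |C| = 13 ≤ bound (satisfied).

Step 1: Compute V_q(n, t) = Σ_{j=0}^2 C(n, j) (q−1)^j.
  j = 0: C(5,0)·(4)^0 = 1·1 = 1.
  j = 1: C(5,1)·(4)^1 = 5·4 = 20.
  j = 2: C(5,2)·(4)^2 = 10·16 = 160.
  V_q(n, t) = 1 + 20 + 160 = 181.
Step 2: q^n = 5^5 = 3125.
Step 3: Hamming bound ⌊q^n / V_q(n,t)⌋ = ⌊3125/181⌋ = 17.
Step 4: Compare |C| = 13 to 17: satisfied.
The claimed |C| lies below the Hamming bound.


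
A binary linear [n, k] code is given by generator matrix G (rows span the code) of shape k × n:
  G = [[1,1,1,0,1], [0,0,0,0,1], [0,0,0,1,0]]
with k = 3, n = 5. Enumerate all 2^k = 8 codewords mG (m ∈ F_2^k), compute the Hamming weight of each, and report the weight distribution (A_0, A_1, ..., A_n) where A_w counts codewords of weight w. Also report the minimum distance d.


Weight distribution: A_0 = 1, A_1 = 2, A_2 = 1, A_3 = 1, A_4 = 2, A_5 = 1. Minimum distance d = 1.

Enumerate all 2^3 = 8 messages m ∈ F_2^3.
For each, compute codeword c = mG in F_2^5, then tally its weight.
  m = 000 → c = 00000, weight = 0.
  m = 100 → c = 11101, weight = 4.
  m = 010 → c = 00001, weight = 1.
  m = 110 → c = 11100, weight = 3.
  m = 001 → c = 00010, weight = 1.
  m = 101 → c = 11111, weight = 5.
  m = 011 → c = 00011, weight = 2.
  m = 111 → c = 11110, weight = 4.
Tally weights:
  weight 0: 1 codewords.
  weight 1: 2 codewords.
  weight 2: 1 codewords.
  weight 3: 1 codewords.
  weight 4: 2 codewords.
  weight 5: 1 codewords.
Minimum distance d = smallest w > 0 with A_w > 0 = 1.
Sanity: Σ A_w = 8 = 2^3 = 8 ✓.


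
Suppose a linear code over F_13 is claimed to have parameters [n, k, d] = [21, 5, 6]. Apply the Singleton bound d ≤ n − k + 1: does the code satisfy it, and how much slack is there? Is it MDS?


Singleton RHS = n − k + 1 = 17, slack = 11, bound satisfied, not MDS.

Singleton bound: d ≤ n − k + 1.
Here n = 21, k = 5, so n − k + 1 = 17.
Given d = 6, check d ≤ 17: YES.
Slack = (n − k + 1) − d = 11.
The code is NOT MDS (slack = 11 > 0).
Description: the claimed parameters are [21, 5, 6]_13; such a code would be non-MDS.


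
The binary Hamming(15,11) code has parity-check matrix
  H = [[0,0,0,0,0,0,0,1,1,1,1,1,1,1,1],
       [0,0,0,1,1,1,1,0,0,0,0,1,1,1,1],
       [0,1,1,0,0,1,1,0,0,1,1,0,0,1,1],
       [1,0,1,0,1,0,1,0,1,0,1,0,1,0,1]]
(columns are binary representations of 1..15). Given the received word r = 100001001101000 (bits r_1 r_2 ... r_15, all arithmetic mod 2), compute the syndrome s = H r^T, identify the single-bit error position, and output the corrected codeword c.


s = (1, 0, 0, 0)^T, error position = 8, corrected codeword c = 100001011101000

Compute s = H r^T mod 2 one row at a time:
  s_1 = 0 + 1 + 1 + 0 + 1 + 0 + 0 + 0 = 3 ≡ 1 (mod 2).
  s_2 = 0 + 0 + 1 + 0 + 1 + 0 + 0 + 0 = 2 ≡ 0 (mod 2).
  s_3 = 0 + 0 + 1 + 0 + 1 + 0 + 0 + 0 = 2 ≡ 0 (mod 2).
  s_4 = 1 + 0 + 0 + 0 + 1 + 0 + 0 + 0 = 2 ≡ 0 (mod 2).
s = (1, 0, 0, 0)^T — this equals column 8 of H (binary 1000), so error is at position 8.
Correct: flip bit 8 of r = 100001001101000 to get c = 100001011101000.


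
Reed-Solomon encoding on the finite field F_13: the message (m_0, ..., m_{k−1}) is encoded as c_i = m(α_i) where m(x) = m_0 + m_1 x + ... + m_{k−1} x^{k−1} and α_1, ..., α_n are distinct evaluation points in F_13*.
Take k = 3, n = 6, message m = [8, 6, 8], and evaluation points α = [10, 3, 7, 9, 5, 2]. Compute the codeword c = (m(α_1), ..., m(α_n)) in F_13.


c = [10, 7, 0, 8, 4, 0]

Message polynomial: m(x) = 8 + 6·x + 8·x^2 (mod 13).
For each evaluation point α_i, compute m(α_i) mod 13:
  α_1 = 10: Horner steps 8 → 8 → 10, so m(10) = 10.
  α_2 = 3: Horner steps 8 → 4 → 7, so m(3) = 7.
  α_3 = 7: Horner steps 8 → 10 → 0, so m(7) = 0.
  α_4 = 9: Horner steps 8 → 0 → 8, so m(9) = 8.
  α_5 = 5: Horner steps 8 → 7 → 4, so m(5) = 4.
  α_6 = 2: Horner steps 8 → 9 → 0, so m(2) = 0.
Codeword c = [10, 7, 0, 8, 4, 0] ∈ F_13^6.


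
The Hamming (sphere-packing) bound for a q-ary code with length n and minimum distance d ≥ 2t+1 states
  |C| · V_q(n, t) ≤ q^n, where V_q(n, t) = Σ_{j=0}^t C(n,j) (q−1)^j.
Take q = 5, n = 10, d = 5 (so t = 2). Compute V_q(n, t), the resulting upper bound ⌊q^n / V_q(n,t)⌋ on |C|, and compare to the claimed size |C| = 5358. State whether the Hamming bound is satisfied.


V_q(n, t) = 761, q^n = 9765625, Hamming bound = 12832, |C| = 5358 ≤ bound (satisfied).

Step 1: Compute V_q(n, t) = Σ_{j=0}^2 C(n, j) (q−1)^j.
  j = 0: C(10,0)·(4)^0 = 1·1 = 1.
  j = 1: C(10,1)·(4)^1 = 10·4 = 40.
  j = 2: C(10,2)·(4)^2 = 45·16 = 720.
  V_q(n, t) = 1 + 40 + 720 = 761.
Step 2: q^n = 5^10 = 9765625.
Step 3: Hamming bound ⌊q^n / V_q(n,t)⌋ = ⌊9765625/761⌋ = 12832.
Step 4: Compare |C| = 5358 to 12832: satisfied.
The claimed |C| lies below the Hamming bound.


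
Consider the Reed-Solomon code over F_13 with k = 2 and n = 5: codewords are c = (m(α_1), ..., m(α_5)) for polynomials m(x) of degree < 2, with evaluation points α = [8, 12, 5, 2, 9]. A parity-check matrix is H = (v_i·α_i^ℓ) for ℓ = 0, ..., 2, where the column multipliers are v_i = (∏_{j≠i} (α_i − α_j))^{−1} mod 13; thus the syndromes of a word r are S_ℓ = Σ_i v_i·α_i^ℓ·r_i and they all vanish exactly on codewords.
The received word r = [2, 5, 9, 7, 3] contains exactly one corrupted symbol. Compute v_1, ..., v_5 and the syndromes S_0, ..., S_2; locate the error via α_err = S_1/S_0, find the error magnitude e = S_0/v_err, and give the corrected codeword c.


S = (8, 12, 5), error at position 1, error magnitude e = 4, c = [11, 5, 9, 7, 3].

Step 1: column multipliers v_i = (∏_{j≠i}(α_i − α_j))^{−1} mod 13.
  i = 1 (α = 8): (8−12)(8−5)(8−2)(8−9) = (−4)·3·6·(−1) = 72 ≡ 7, so v_1 = 7^{−1} = 2 (mod 13).
  i = 2 (α = 12): (12−8)(12−5)(12−2)(12−9) = 4·7·10·3 = 840 ≡ 8, so v_2 = 8^{−1} = 5 (mod 13).
  i = 3 (α = 5): (5−8)(5−12)(5−2)(5−9) = (−3)·(−7)·3·(−4) = −252 ≡ 8, so v_3 = 8^{−1} = 5 (mod 13).
  i = 4 (α = 2): (2−8)(2−12)(2−5)(2−9) = (−6)·(−10)·(−3)·(−7) = 1260 ≡ 12, so v_4 = 12^{−1} = 12 (mod 13).
  i = 5 (α = 9): (9−8)(9−12)(9−5)(9−2) = 1·(−3)·4·7 = −84 ≡ 7, so v_5 = 7^{−1} = 2 (mod 13).
  v = [2, 5, 5, 12, 2].
Step 2: syndromes of r = [2, 5, 9, 7, 3] (all sums mod 13).
  S_0 = Σ v_i r_i = 2·2 + 5·5 + 5·9 + 12·7 + 2·3 = 164 ≡ 8.
  S_1 = Σ v_i α_i r_i = 2·8·2 + 5·12·5 + 5·5·9 + 12·2·7 + 2·9·3 = 779 ≡ 12.
  α_i^2 mod 13 = [12, 1, 12, 4, 3].
  S_2 = Σ v_i α_i^2 r_i = 2·12·2 + 5·1·5 + 5·12·9 + 12·4·7 + 2·3·3 = 967 ≡ 5.
  S = (8, 12, 5) ≠ 0, so r is not a codeword (an error is present).
Step 3: locate the error. For a single error e at position i, S_ℓ = v_i·e·α_i^ℓ, so α_err = S_1/S_0.
  S_0^{−1} = 8^{−1} = 5 (mod 13), so α_err = 12·5 = 60 ≡ 8 = α_1. Error position i = 1.
  Consistency check: S_2/S_1 = 5·12 = 60 ≡ 8 = α_err ✓ (single-error assumption holds).
Step 4: error magnitude e = S_0/v_1 = S_0·∏_{j≠1}(α_1 − α_j) = 8·7 = 56 ≡ 4 (mod 13).
Step 5: correct position 1: c_1 = r_1 − e = 2 − 4 ≡ 11 (mod 13). Hence c = [11, 5, 9, 7, 3].
  Check: interpolating c through the α_i gives m(x) = 10 + 5·x (degree < 2) with m(α_i) = c_i for every i, so c is indeed a codeword.


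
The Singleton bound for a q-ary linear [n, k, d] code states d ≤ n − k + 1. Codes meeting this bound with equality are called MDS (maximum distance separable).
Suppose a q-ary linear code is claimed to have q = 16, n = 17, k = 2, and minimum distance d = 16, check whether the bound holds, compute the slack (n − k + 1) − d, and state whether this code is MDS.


Singleton RHS = n − k + 1 = 16, slack = 0, bound satisfied, MDS.

Singleton bound: d ≤ n − k + 1.
Here n = 17, k = 2, so n − k + 1 = 16.
Given d = 16, check d ≤ 16: YES.
Slack = (n − k + 1) − d = 0.
The code is MDS (slack = 0).
Description: the claimed parameters are [17, 2, 16]_16; such a code would be MDS (meets Singleton bound).


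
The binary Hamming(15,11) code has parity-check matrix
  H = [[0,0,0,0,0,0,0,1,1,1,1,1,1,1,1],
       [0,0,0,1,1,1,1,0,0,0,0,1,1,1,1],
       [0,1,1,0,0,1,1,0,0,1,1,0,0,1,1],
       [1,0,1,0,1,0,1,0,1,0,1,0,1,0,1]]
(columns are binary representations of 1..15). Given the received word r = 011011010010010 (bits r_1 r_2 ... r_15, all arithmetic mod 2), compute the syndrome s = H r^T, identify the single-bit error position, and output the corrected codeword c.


s = (1, 1, 1, 1)^T, error position = 15, corrected codeword c = 011011010010011

Compute s = H r^T mod 2 one row at a time:
  s_1 = 1 + 0 + 0 + 1 + 0 + 0 + 1 + 0 = 3 ≡ 1 (mod 2).
  s_2 = 0 + 1 + 1 + 0 + 0 + 0 + 1 + 0 = 3 ≡ 1 (mod 2).
  s_3 = 1 + 1 + 1 + 0 + 0 + 1 + 1 + 0 = 5 ≡ 1 (mod 2).
  s_4 = 0 + 1 + 1 + 0 + 0 + 1 + 0 + 0 = 3 ≡ 1 (mod 2).
s = (1, 1, 1, 1)^T — this equals column 15 of H (binary 1111), so error is at position 15.
Correct: flip bit 15 of r = 011011010010010 to get c = 011011010010011.


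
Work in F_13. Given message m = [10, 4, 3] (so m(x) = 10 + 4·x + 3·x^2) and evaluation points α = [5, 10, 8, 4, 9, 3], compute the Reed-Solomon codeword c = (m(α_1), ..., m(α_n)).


c = [1, 12, 0, 9, 3, 10]

Message polynomial: m(x) = 10 + 4·x + 3·x^2 (mod 13).
For each evaluation point α_i, compute m(α_i) mod 13:
  α_1 = 5: Horner steps 3 → 6 → 1, so m(5) = 1.
  α_2 = 10: Horner steps 3 → 8 → 12, so m(10) = 12.
  α_3 = 8: Horner steps 3 → 2 → 0, so m(8) = 0.
  α_4 = 4: Horner steps 3 → 3 → 9, so m(4) = 9.
  α_5 = 9: Horner steps 3 → 5 → 3, so m(9) = 3.
  α_6 = 3: Horner steps 3 → 0 → 10, so m(3) = 10.
Codeword c = [1, 12, 0, 9, 3, 10] ∈ F_13^6.


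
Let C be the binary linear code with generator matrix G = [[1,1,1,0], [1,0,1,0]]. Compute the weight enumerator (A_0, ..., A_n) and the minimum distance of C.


Weight distribution: A_0 = 1, A_1 = 1, A_2 = 1, A_3 = 1. Minimum distance d = 1.

Enumerate all 2^2 = 4 messages m ∈ F_2^2.
For each, compute codeword c = mG in F_2^4, then tally its weight.
  m = 00 → c = 0000, weight = 0.
  m = 10 → c = 1110, weight = 3.
  m = 01 → c = 1010, weight = 2.
  m = 11 → c = 0100, weight = 1.
Tally weights:
  weight 0: 1 codewords.
  weight 1: 1 codewords.
  weight 2: 1 codewords.
  weight 3: 1 codewords.
Minimum distance d = smallest w > 0 with A_w > 0 = 1.
Sanity: Σ A_w = 4 = 2^2 = 4 ✓.


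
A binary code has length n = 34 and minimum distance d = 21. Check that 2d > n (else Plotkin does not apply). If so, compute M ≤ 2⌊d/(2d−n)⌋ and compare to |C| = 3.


Plotkin bound M ≤ 4; given |C| = 3 ≤ bound (satisfied).

Check applicability: 2d = 42, n = 34.
2d − n = 8 > 0, so Plotkin applies.
Compute d/(2d−n) = 21/8 ≈ 2.6250.
⌊d/(2d−n)⌋ = 2.
Plotkin bound: M ≤ 2·2 = 4.
Given |C| = 3, check: satisfied.
This |C| is below the Plotkin bound.


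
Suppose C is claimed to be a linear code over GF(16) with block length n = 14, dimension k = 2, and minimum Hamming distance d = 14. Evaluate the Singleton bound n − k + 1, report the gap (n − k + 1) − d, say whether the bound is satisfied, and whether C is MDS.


Singleton RHS = n − k + 1 = 13, slack = -1, bound violated (no such code; not MDS).

Singleton bound: d ≤ n − k + 1.
Here n = 14, k = 2, so n − k + 1 = 13.
Given d = 14, check d ≤ 13: NO.
Slack = (n − k + 1) − d = -1.
The slack is negative: d = 14 exceeds n − k + 1 = 13 by 1, so the Singleton bound is violated and no linear [14, 2, 14]_16 code can exist. In particular it is not MDS (MDS requires d = n − k + 1 exactly).
Description: the claimed parameters are [14, 2, 14]_16; such a code would be impossible (violates the Singleton bound).


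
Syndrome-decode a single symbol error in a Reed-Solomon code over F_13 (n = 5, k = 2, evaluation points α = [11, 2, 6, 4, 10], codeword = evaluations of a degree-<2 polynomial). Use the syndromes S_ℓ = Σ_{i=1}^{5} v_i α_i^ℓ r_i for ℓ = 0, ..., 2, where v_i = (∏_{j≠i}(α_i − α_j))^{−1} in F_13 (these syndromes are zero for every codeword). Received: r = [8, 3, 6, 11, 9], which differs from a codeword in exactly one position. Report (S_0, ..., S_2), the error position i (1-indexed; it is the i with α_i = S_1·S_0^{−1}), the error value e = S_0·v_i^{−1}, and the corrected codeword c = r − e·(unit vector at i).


S = (7, 12, 2), error at position 1, error magnitude e = 8, c = [0, 3, 6, 11, 9].

Step 1: column multipliers v_i = (∏_{j≠i}(α_i − α_j))^{−1} mod 13.
  i = 1 (α = 11): (11−2)(11−6)(11−4)(11−10) = 9·5·7·1 = 315 ≡ 3, so v_1 = 3^{−1} = 9 (mod 13).
  i = 2 (α = 2): (2−11)(2−6)(2−4)(2−10) = (−9)·(−4)·(−2)·(−8) = 576 ≡ 4, so v_2 = 4^{−1} = 10 (mod 13).
  i = 3 (α = 6): (6−11)(6−2)(6−4)(6−10) = (−5)·4·2·(−4) = 160 ≡ 4, so v_3 = 4^{−1} = 10 (mod 13).
  i = 4 (α = 4): (4−11)(4−2)(4−6)(4−10) = (−7)·2·(−2)·(−6) = −168 ≡ 1, so v_4 = 1^{−1} = 1 (mod 13).
  i = 5 (α = 10): (10−11)(10−2)(10−6)(10−4) = (−1)·8·4·6 = −192 ≡ 3, so v_5 = 3^{−1} = 9 (mod 13).
  v = [9, 10, 10, 1, 9].
Step 2: syndromes of r = [8, 3, 6, 11, 9] (all sums mod 13).
  S_0 = Σ v_i r_i = 9·8 + 10·3 + 10·6 + 1·11 + 9·9 = 254 ≡ 7.
  S_1 = Σ v_i α_i r_i = 9·11·8 + 10·2·3 + 10·6·6 + 1·4·11 + 9·10·9 = 2066 ≡ 12.
  α_i^2 mod 13 = [4, 4, 10, 3, 9].
  S_2 = Σ v_i α_i^2 r_i = 9·4·8 + 10·4·3 + 10·10·6 + 1·3·11 + 9·9·9 = 1770 ≡ 2.
  S = (7, 12, 2) ≠ 0, so r is not a codeword (an error is present).
Step 3: locate the error. For a single error e at position i, S_ℓ = v_i·e·α_i^ℓ, so α_err = S_1/S_0.
  S_0^{−1} = 7^{−1} = 2 (mod 13), so α_err = 12·2 = 24 ≡ 11 = α_1. Error position i = 1.
  Consistency check: S_2/S_1 = 2·12 = 24 ≡ 11 = α_err ✓ (single-error assumption holds).
Step 4: error magnitude e = S_0/v_1 = S_0·∏_{j≠1}(α_1 − α_j) = 7·3 = 21 ≡ 8 (mod 13).
Step 5: correct position 1: c_1 = r_1 − e = 8 − 8 ≡ 0 (mod 13). Hence c = [0, 3, 6, 11, 9].
  Check: interpolating c through the α_i gives m(x) = 8 + 4·x (degree < 2) with m(α_i) = c_i for every i, so c is indeed a codeword.


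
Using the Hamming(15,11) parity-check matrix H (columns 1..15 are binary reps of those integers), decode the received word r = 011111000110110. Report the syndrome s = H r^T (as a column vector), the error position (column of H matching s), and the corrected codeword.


s = (0, 1, 0, 0)^T, error position = 4, corrected codeword c = 011011000110110

Compute s = H r^T mod 2 one row at a time:
  s_1 = 0 + 0 + 1 + 1 + 0 + 1 + 1 + 0 = 4 ≡ 0 (mod 2).
  s_2 = 1 + 1 + 1 + 0 + 0 + 1 + 1 + 0 = 5 ≡ 1 (mod 2).
  s_3 = 1 + 1 + 1 + 0 + 1 + 1 + 1 + 0 = 6 ≡ 0 (mod 2).
  s_4 = 0 + 1 + 1 + 0 + 0 + 1 + 1 + 0 = 4 ≡ 0 (mod 2).
s = (0, 1, 0, 0)^T — this equals column 4 of H (binary 0100), so error is at position 4.
Correct: flip bit 4 of r = 011111000110110 to get c = 011011000110110.


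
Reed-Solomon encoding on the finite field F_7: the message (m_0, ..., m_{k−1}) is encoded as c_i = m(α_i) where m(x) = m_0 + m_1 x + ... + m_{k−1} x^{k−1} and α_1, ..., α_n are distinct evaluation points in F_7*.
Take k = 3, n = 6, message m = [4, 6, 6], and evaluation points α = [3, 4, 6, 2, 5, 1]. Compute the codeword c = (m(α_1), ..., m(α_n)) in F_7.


c = [6, 5, 4, 5, 2, 2]

Message polynomial: m(x) = 4 + 6·x + 6·x^2 (mod 7).
For each evaluation point α_i, compute m(α_i) mod 7:
  α_1 = 3: Horner steps 6 → 3 → 6, so m(3) = 6.
  α_2 = 4: Horner steps 6 → 2 → 5, so m(4) = 5.
  α_3 = 6: Horner steps 6 → 0 → 4, so m(6) = 4.
  α_4 = 2: Horner steps 6 → 4 → 5, so m(2) = 5.
  α_5 = 5: Horner steps 6 → 1 → 2, so m(5) = 2.
  α_6 = 1: Horner steps 6 → 5 → 2, so m(1) = 2.
Codeword c = [6, 5, 4, 5, 2, 2] ∈ F_7^6.


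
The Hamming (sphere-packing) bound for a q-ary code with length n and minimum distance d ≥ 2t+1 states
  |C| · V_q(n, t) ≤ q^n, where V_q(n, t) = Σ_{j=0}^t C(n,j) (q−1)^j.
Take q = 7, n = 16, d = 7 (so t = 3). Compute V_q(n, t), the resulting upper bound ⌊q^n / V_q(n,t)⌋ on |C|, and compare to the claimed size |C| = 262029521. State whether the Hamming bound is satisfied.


V_q(n, t) = 125377, q^n = 33232930569601, Hamming bound = 265064011, |C| = 262029521 ≤ bound (satisfied).

Step 1: Compute V_q(n, t) = Σ_{j=0}^3 C(n, j) (q−1)^j.
  j = 0: C(16,0)·(6)^0 = 1·1 = 1.
  j = 1: C(16,1)·(6)^1 = 16·6 = 96.
  j = 2: C(16,2)·(6)^2 = 120·36 = 4320.
  j = 3: C(16,3)·(6)^3 = 560·216 = 120960.
  V_q(n, t) = 1 + 96 + 4320 + 120960 = 125377.
Step 2: q^n = 7^16 = 33232930569601.
Step 3: Hamming bound ⌊q^n / V_q(n,t)⌋ = ⌊33232930569601/125377⌋ = 265064011.
Step 4: Compare |C| = 262029521 to 265064011: satisfied.
The claimed |C| lies below the Hamming bound.


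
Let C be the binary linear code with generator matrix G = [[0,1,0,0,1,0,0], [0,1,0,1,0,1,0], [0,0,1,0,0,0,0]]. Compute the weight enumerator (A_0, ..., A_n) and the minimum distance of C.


Weight distribution: A_0 = 1, A_1 = 1, A_2 = 1, A_3 = 3, A_4 = 2. Minimum distance d = 1.

Enumerate all 2^3 = 8 messages m ∈ F_2^3.
For each, compute codeword c = mG in F_2^7, then tally its weight.
  m = 000 → c = 0000000, weight = 0.
  m = 100 → c = 0100100, weight = 2.
  m = 010 → c = 0101010, weight = 3.
  m = 110 → c = 0001110, weight = 3.
  m = 001 → c = 0010000, weight = 1.
  m = 101 → c = 0110100, weight = 3.
  m = 011 → c = 0111010, weight = 4.
  m = 111 → c = 0011110, weight = 4.
Tally weights:
  weight 0: 1 codewords.
  weight 1: 1 codewords.
  weight 2: 1 codewords.
  weight 3: 3 codewords.
  weight 4: 2 codewords.
Minimum distance d = smallest w > 0 with A_w > 0 = 1.
Sanity: Σ A_w = 8 = 2^3 = 8 ✓.


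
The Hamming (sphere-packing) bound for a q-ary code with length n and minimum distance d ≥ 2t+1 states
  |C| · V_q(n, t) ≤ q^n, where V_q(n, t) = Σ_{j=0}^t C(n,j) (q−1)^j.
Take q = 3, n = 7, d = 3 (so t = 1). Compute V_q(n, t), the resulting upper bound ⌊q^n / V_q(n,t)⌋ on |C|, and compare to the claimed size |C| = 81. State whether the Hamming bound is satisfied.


V_q(n, t) = 15, q^n = 2187, Hamming bound = 145, |C| = 81 ≤ bound (satisfied).

Step 1: Compute V_q(n, t) = Σ_{j=0}^1 C(n, j) (q−1)^j.
  j = 0: C(7,0)·(2)^0 = 1·1 = 1.
  j = 1: C(7,1)·(2)^1 = 7·2 = 14.
  V_q(n, t) = 1 + 14 = 15.
Step 2: q^n = 3^7 = 2187.
Step 3: Hamming bound ⌊q^n / V_q(n,t)⌋ = ⌊2187/15⌋ = 145.
Step 4: Compare |C| = 81 to 145: satisfied.
The claimed |C| lies below the Hamming bound.


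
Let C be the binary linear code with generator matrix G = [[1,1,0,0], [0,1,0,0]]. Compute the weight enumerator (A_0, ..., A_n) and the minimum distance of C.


Weight distribution: A_0 = 1, A_1 = 2, A_2 = 1. Minimum distance d = 1.

Enumerate all 2^2 = 4 messages m ∈ F_2^2.
For each, compute codeword c = mG in F_2^4, then tally its weight.
  m = 00 → c = 0000, weight = 0.
  m = 10 → c = 1100, weight = 2.
  m = 01 → c = 0100, weight = 1.
  m = 11 → c = 1000, weight = 1.
Tally weights:
  weight 0: 1 codewords.
  weight 1: 2 codewords.
  weight 2: 1 codewords.
Minimum distance d = smallest w > 0 with A_w > 0 = 1.
Sanity: Σ A_w = 4 = 2^2 = 4 ✓.


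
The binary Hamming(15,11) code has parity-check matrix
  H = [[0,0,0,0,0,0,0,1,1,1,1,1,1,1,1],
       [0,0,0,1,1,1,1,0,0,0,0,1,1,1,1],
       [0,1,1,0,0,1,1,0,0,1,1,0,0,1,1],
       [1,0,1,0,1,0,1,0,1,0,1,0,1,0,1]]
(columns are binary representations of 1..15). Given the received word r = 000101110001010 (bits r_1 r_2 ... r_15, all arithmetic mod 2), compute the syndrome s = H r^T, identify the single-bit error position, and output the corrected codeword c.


s = (1, 1, 1, 1)^T, error position = 15, corrected codeword c = 000101110001011

Compute s = H r^T mod 2 one row at a time:
  s_1 = 1 + 0 + 0 + 0 + 1 + 0 + 1 + 0 = 3 ≡ 1 (mod 2).
  s_2 = 1 + 0 + 1 + 1 + 1 + 0 + 1 + 0 = 5 ≡ 1 (mod 2).
  s_3 = 0 + 0 + 1 + 1 + 0 + 0 + 1 + 0 = 3 ≡ 1 (mod 2).
  s_4 = 0 + 0 + 0 + 1 + 0 + 0 + 0 + 0 = 1 ≡ 1 (mod 2).
s = (1, 1, 1, 1)^T — this equals column 15 of H (binary 1111), so error is at position 15.
Correct: flip bit 15 of r = 000101110001010 to get c = 000101110001011.


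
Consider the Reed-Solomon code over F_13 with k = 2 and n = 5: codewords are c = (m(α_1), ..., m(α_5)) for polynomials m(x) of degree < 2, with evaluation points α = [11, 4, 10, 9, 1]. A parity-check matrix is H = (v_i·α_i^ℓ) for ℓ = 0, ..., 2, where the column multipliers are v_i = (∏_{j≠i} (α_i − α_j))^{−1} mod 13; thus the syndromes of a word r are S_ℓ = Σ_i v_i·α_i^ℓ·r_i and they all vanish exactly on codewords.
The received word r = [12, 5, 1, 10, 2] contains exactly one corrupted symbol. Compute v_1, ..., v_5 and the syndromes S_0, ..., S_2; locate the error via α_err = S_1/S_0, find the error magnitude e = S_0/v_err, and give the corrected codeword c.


S = (5, 11, 6), error at position 3, error magnitude e = 3, c = [12, 5, 11, 10, 2].

Step 1: column multipliers v_i = (∏_{j≠i}(α_i − α_j))^{−1} mod 13.
  i = 1 (α = 11): (11−4)(11−10)(11−9)(11−1) = 7·1·2·10 = 140 ≡ 10, so v_1 = 10^{−1} = 4 (mod 13).
  i = 2 (α = 4): (4−11)(4−10)(4−9)(4−1) = (−7)·(−6)·(−5)·3 = −630 ≡ 7, so v_2 = 7^{−1} = 2 (mod 13).
  i = 3 (α = 10): (10−11)(10−4)(10−9)(10−1) = (−1)·6·1·9 = −54 ≡ 11, so v_3 = 11^{−1} = 6 (mod 13).
  i = 4 (α = 9): (9−11)(9−4)(9−10)(9−1) = (−2)·5·(−1)·8 = 80 ≡ 2, so v_4 = 2^{−1} = 7 (mod 13).
  i = 5 (α = 1): (1−11)(1−4)(1−10)(1−9) = (−10)·(−3)·(−9)·(−8) = 2160 ≡ 2, so v_5 = 2^{−1} = 7 (mod 13).
  v = [4, 2, 6, 7, 7].
Step 2: syndromes of r = [12, 5, 1, 10, 2] (all sums mod 13).
  S_0 = Σ v_i r_i = 4·12 + 2·5 + 6·1 + 7·10 + 7·2 = 148 ≡ 5.
  S_1 = Σ v_i α_i r_i = 4·11·12 + 2·4·5 + 6·10·1 + 7·9·10 + 7·1·2 = 1272 ≡ 11.
  α_i^2 mod 13 = [4, 3, 9, 3, 1].
  S_2 = Σ v_i α_i^2 r_i = 4·4·12 + 2·3·5 + 6·9·1 + 7·3·10 + 7·1·2 = 500 ≡ 6.
  S = (5, 11, 6) ≠ 0, so r is not a codeword (an error is present).
Step 3: locate the error. For a single error e at position i, S_ℓ = v_i·e·α_i^ℓ, so α_err = S_1/S_0.
  S_0^{−1} = 5^{−1} = 8 (mod 13), so α_err = 11·8 = 88 ≡ 10 = α_3. Error position i = 3.
  Consistency check: S_2/S_1 = 6·6 = 36 ≡ 10 = α_err ✓ (single-error assumption holds).
Step 4: error magnitude e = S_0/v_3 = S_0·∏_{j≠3}(α_3 − α_j) = 5·11 = 55 ≡ 3 (mod 13).
Step 5: correct position 3: c_3 = r_3 − e = 1 − 3 ≡ 11 (mod 13). Hence c = [12, 5, 11, 10, 2].
  Check: interpolating c through the α_i gives m(x) = 1 + 1·x (degree < 2) with m(α_i) = c_i for every i, so c is indeed a codeword.


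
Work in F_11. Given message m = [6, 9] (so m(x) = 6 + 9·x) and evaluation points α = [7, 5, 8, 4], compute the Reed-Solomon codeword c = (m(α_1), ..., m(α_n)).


c = [3, 7, 1, 9]

Message polynomial: m(x) = 6 + 9·x (mod 11).
For each evaluation point α_i, compute m(α_i) mod 11:
  α_1 = 7: Horner steps 9 → 3, so m(7) = 3.
  α_2 = 5: Horner steps 9 → 7, so m(5) = 7.
  α_3 = 8: Horner steps 9 → 1, so m(8) = 1.
  α_4 = 4: Horner steps 9 → 9, so m(4) = 9.
Codeword c = [3, 7, 1, 9] ∈ F_11^4.


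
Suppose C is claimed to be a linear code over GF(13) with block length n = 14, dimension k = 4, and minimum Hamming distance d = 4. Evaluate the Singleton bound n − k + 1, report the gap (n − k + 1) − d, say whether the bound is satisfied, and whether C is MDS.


Singleton RHS = n − k + 1 = 11, slack = 7, bound satisfied, not MDS.

Singleton bound: d ≤ n − k + 1.
Here n = 14, k = 4, so n − k + 1 = 11.
Given d = 4, check d ≤ 11: YES.
Slack = (n − k + 1) − d = 7.
The code is NOT MDS (slack = 7 > 0).
Description: the claimed parameters are [14, 4, 4]_13; such a code would be non-MDS.


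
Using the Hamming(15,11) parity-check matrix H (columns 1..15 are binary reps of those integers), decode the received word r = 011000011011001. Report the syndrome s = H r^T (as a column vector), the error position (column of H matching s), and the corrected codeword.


s = (1, 0, 0, 0)^T, error position = 8, corrected codeword c = 011000001011001

Compute s = H r^T mod 2 one row at a time:
  s_1 = 1 + 1 + 0 + 1 + 1 + 0 + 0 + 1 = 5 ≡ 1 (mod 2).
  s_2 = 0 + 0 + 0 + 0 + 1 + 0 + 0 + 1 = 2 ≡ 0 (mod 2).
  s_3 = 1 + 1 + 0 + 0 + 0 + 1 + 0 + 1 = 4 ≡ 0 (mod 2).
  s_4 = 0 + 1 + 0 + 0 + 1 + 1 + 0 + 1 = 4 ≡ 0 (mod 2).
s = (1, 0, 0, 0)^T — this equals column 8 of H (binary 1000), so error is at position 8.
Correct: flip bit 8 of r = 011000011011001 to get c = 011000001011001.


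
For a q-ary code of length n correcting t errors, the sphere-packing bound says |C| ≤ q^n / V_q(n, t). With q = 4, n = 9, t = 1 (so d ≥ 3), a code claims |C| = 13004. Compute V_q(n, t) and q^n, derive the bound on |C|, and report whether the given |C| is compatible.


V_q(n, t) = 28, q^n = 262144, Hamming bound = 9362, |C| = 13004 > bound (violated).

Step 1: Compute V_q(n, t) = Σ_{j=0}^1 C(n, j) (q−1)^j.
  j = 0: C(9,0)·(3)^0 = 1·1 = 1.
  j = 1: C(9,1)·(3)^1 = 9·3 = 27.
  V_q(n, t) = 1 + 27 = 28.
Step 2: q^n = 4^9 = 262144.
Step 3: Hamming bound ⌊q^n / V_q(n,t)⌋ = ⌊262144/28⌋ = 9362.
Step 4: Compare |C| = 13004 to 9362: violated.
The claimed |C| lies above the Hamming bound, so no 4-ary code of length 9 with d ≥ 3 can have 13004 codewords.


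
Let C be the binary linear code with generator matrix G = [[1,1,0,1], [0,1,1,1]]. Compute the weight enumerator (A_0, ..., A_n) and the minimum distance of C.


Weight distribution: A_0 = 1, A_2 = 1, A_3 = 2. Minimum distance d = 2.

Enumerate all 2^2 = 4 messages m ∈ F_2^2.
For each, compute codeword c = mG in F_2^4, then tally its weight.
  m = 00 → c = 0000, weight = 0.
  m = 10 → c = 1101, weight = 3.
  m = 01 → c = 0111, weight = 3.
  m = 11 → c = 1010, weight = 2.
Tally weights:
  weight 0: 1 codewords.
  weight 2: 1 codewords.
  weight 3: 2 codewords.
Minimum distance d = smallest w > 0 with A_w > 0 = 2.
Sanity: Σ A_w = 4 = 2^2 = 4 ✓.


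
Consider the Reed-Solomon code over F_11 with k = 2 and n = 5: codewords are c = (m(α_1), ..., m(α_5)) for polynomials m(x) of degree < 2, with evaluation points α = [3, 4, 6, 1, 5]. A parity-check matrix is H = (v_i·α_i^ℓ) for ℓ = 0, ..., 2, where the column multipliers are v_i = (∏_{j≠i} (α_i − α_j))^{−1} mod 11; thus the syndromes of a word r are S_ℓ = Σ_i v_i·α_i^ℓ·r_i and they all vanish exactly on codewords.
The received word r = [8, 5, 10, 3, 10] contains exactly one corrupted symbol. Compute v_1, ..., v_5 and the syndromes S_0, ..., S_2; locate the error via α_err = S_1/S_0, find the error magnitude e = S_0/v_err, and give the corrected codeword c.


S = (10, 6, 8), error at position 5, error magnitude e = 8, c = [8, 5, 10, 3, 2].

Step 1: column multipliers v_i = (∏_{j≠i}(α_i − α_j))^{−1} mod 11.
  i = 1 (α = 3): (3−4)(3−6)(3−1)(3−5) = (−1)·(−3)·2·(−2) = −12 ≡ 10, so v_1 = 10^{−1} = 10 (mod 11).
  i = 2 (α = 4): (4−3)(4−6)(4−1)(4−5) = 1·(−2)·3·(−1) = 6 ≡ 6, so v_2 = 6^{−1} = 2 (mod 11).
  i = 3 (α = 6): (6−3)(6−4)(6−1)(6−5) = 3·2·5·1 = 30 ≡ 8, so v_3 = 8^{−1} = 7 (mod 11).
  i = 4 (α = 1): (1−3)(1−4)(1−6)(1−5) = (−2)·(−3)·(−5)·(−4) = 120 ≡ 10, so v_4 = 10^{−1} = 10 (mod 11).
  i = 5 (α = 5): (5−3)(5−4)(5−6)(5−1) = 2·1·(−1)·4 = −8 ≡ 3, so v_5 = 3^{−1} = 4 (mod 11).
  v = [10, 2, 7, 10, 4].
Step 2: syndromes of r = [8, 5, 10, 3, 10] (all sums mod 11).
  S_0 = Σ v_i r_i = 10·8 + 2·5 + 7·10 + 10·3 + 4·10 = 230 ≡ 10.
  S_1 = Σ v_i α_i r_i = 10·3·8 + 2·4·5 + 7·6·10 + 10·1·3 + 4·5·10 = 930 ≡ 6.
  α_i^2 mod 11 = [9, 5, 3, 1, 3].
  S_2 = Σ v_i α_i^2 r_i = 10·9·8 + 2·5·5 + 7·3·10 + 10·1·3 + 4·3·10 = 1130 ≡ 8.
  S = (10, 6, 8) ≠ 0, so r is not a codeword (an error is present).
Step 3: locate the error. For a single error e at position i, S_ℓ = v_i·e·α_i^ℓ, so α_err = S_1/S_0.
  S_0^{−1} = 10^{−1} = 10 (mod 11), so α_err = 6·10 = 60 ≡ 5 = α_5. Error position i = 5.
  Consistency check: S_2/S_1 = 8·2 = 16 ≡ 5 = α_err ✓ (single-error assumption holds).
Step 4: error magnitude e = S_0/v_5 = S_0·∏_{j≠5}(α_5 − α_j) = 10·3 = 30 ≡ 8 (mod 11).
Step 5: correct position 5: c_5 = r_5 − e = 10 − 8 ≡ 2 (mod 11). Hence c = [8, 5, 10, 3, 2].
  Check: interpolating c through the α_i gives m(x) = 6 + 8·x (degree < 2) with m(α_i) = c_i for every i, so c is indeed a codeword.


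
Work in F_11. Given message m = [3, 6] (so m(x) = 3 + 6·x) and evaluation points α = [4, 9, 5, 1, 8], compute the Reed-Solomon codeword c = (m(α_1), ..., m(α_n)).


c = [5, 2, 0, 9, 7]

Message polynomial: m(x) = 3 + 6·x (mod 11).
For each evaluation point α_i, compute m(α_i) mod 11:
  α_1 = 4: Horner steps 6 → 5, so m(4) = 5.
  α_2 = 9: Horner steps 6 → 2, so m(9) = 2.
  α_3 = 5: Horner steps 6 → 0, so m(5) = 0.
  α_4 = 1: Horner steps 6 → 9, so m(1) = 9.
  α_5 = 8: Horner steps 6 → 7, so m(8) = 7.
Codeword c = [5, 2, 0, 9, 7] ∈ F_11^5.


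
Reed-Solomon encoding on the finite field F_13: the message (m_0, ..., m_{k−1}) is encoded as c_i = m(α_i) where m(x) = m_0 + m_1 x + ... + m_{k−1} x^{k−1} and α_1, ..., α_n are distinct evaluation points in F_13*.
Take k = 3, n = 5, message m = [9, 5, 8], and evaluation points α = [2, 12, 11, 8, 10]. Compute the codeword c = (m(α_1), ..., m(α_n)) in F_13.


c = [12, 12, 5, 2, 1]

Message polynomial: m(x) = 9 + 5·x + 8·x^2 (mod 13).
For each evaluation point α_i, compute m(α_i) mod 13:
  α_1 = 2: Horner steps 8 → 8 → 12, so m(2) = 12.
  α_2 = 12: Horner steps 8 → 10 → 12, so m(12) = 12.
  α_3 = 11: Horner steps 8 → 2 → 5, so m(11) = 5.
  α_4 = 8: Horner steps 8 → 4 → 2, so m(8) = 2.
  α_5 = 10: Horner steps 8 → 7 → 1, so m(10) = 1.
Codeword c = [12, 12, 5, 2, 1] ∈ F_13^5.


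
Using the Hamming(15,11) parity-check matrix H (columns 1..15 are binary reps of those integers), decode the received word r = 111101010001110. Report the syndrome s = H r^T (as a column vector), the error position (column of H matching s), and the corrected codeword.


s = (0, 1, 0, 1)^T, error position = 5, corrected codeword c = 111111010001110

Compute s = H r^T mod 2 one row at a time:
  s_1 = 1 + 0 + 0 + 0 + 1 + 1 + 1 + 0 = 4 ≡ 0 (mod 2).
  s_2 = 1 + 0 + 1 + 0 + 1 + 1 + 1 + 0 = 5 ≡ 1 (mod 2).
  s_3 = 1 + 1 + 1 + 0 + 0 + 0 + 1 + 0 = 4 ≡ 0 (mod 2).
  s_4 = 1 + 1 + 0 + 0 + 0 + 0 + 1 + 0 = 3 ≡ 1 (mod 2).
s = (0, 1, 0, 1)^T — this equals column 5 of H (binary 0101), so error is at position 5.
Correct: flip bit 5 of r = 111101010001110 to get c = 111111010001110.


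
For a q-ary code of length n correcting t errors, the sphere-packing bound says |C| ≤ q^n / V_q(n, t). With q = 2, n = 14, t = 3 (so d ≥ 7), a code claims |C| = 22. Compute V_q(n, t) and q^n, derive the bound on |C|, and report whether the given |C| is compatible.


V_q(n, t) = 470, q^n = 16384, Hamming bound = 34, |C| = 22 ≤ bound (satisfied).

Step 1: Compute V_q(n, t) = Σ_{j=0}^3 C(n, j) (q−1)^j.
  j = 0: C(14,0)·(1)^0 = 1·1 = 1.
  j = 1: C(14,1)·(1)^1 = 14·1 = 14.
  j = 2: C(14,2)·(1)^2 = 91·1 = 91.
  j = 3: C(14,3)·(1)^3 = 364·1 = 364.
  V_q(n, t) = 1 + 14 + 91 + 364 = 470.
Step 2: q^n = 2^14 = 16384.
Step 3: Hamming bound ⌊q^n / V_q(n,t)⌋ = ⌊16384/470⌋ = 34.
Step 4: Compare |C| = 22 to 34: satisfied.
The claimed |C| lies below the Hamming bound.


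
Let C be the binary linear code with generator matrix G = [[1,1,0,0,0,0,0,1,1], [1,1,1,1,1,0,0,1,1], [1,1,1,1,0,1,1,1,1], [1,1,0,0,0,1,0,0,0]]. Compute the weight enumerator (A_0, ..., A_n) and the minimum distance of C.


Weight distribution: A_0 = 1, A_3 = 4, A_4 = 4, A_5 = 2, A_6 = 2, A_7 = 2, A_8 = 1. Minimum distance d = 3.

Enumerate all 2^4 = 16 messages m ∈ F_2^4.
For each, compute codeword c = mG in F_2^9, then tally its weight.
  m = 0000 → c = 000000000, weight = 0.
  m = 1000 → c = 110000011, weight = 4.
  m = 0100 → c = 111110011, weight = 7.
  m = 1100 → c = 001110000, weight = 3.
  m = 0010 → c = 111101111, weight = 8.
  m = 1010 → c = 001101100, weight = 4.
  m = 0110 → c = 000011100, weight = 3.
  m = 1110 → c = 110011111, weight = 7.
  m = 0001 → c = 110001000, weight = 3.
  m = 1001 → c = 000001011, weight = 3.
  m = 0101 → c = 001111011, weight = 6.
  m = 1101 → c = 111111000, weight = 6.
  m = 0011 → c = 001100111, weight = 5.
  m = 1011 → c = 111100100, weight = 5.
  m = 0111 → c = 110010100, weight = 4.
  m = 1111 → c = 000010111, weight = 4.
Tally weights:
  weight 0: 1 codewords.
  weight 3: 4 codewords.
  weight 4: 4 codewords.
  weight 5: 2 codewords.
  weight 6: 2 codewords.
  weight 7: 2 codewords.
  weight 8: 1 codewords.
Minimum distance d = smallest w > 0 with A_w > 0 = 3.
Sanity: Σ A_w = 16 = 2^4 = 16 ✓.


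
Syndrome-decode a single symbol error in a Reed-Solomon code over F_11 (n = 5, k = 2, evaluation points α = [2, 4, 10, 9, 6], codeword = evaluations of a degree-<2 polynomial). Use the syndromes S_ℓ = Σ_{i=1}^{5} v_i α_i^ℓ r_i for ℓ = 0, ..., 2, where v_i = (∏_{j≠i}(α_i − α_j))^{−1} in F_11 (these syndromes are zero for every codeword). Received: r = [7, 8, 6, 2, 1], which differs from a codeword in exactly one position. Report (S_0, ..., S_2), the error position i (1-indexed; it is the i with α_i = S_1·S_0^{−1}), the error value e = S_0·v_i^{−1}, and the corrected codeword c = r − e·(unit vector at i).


S = (4, 5, 9), error at position 2, error magnitude e = 4, c = [7, 4, 6, 2, 1].

Step 1: column multipliers v_i = (∏_{j≠i}(α_i − α_j))^{−1} mod 11.
  i = 1 (α = 2): (2−4)(2−10)(2−9)(2−6) = (−2)·(−8)·(−7)·(−4) = 448 ≡ 8, so v_1 = 8^{−1} = 7 (mod 11).
  i = 2 (α = 4): (4−2)(4−10)(4−9)(4−6) = 2·(−6)·(−5)·(−2) = −120 ≡ 1, so v_2 = 1^{−1} = 1 (mod 11).
  i = 3 (α = 10): (10−2)(10−4)(10−9)(10−6) = 8·6·1·4 = 192 ≡ 5, so v_3 = 5^{−1} = 9 (mod 11).
  i = 4 (α = 9): (9−2)(9−4)(9−10)(9−6) = 7·5·(−1)·3 = −105 ≡ 5, so v_4 = 5^{−1} = 9 (mod 11).
  i = 5 (α = 6): (6−2)(6−4)(6−10)(6−9) = 4·2·(−4)·(−3) = 96 ≡ 8, so v_5 = 8^{−1} = 7 (mod 11).
  v = [7, 1, 9, 9, 7].
Step 2: syndromes of r = [7, 8, 6, 2, 1] (all sums mod 11).
  S_0 = Σ v_i r_i = 7·7 + 1·8 + 9·6 + 9·2 + 7·1 = 136 ≡ 4.
  S_1 = Σ v_i α_i r_i = 7·2·7 + 1·4·8 + 9·10·6 + 9·9·2 + 7·6·1 = 874 ≡ 5.
  α_i^2 mod 11 = [4, 5, 1, 4, 3].
  S_2 = Σ v_i α_i^2 r_i = 7·4·7 + 1·5·8 + 9·1·6 + 9·4·2 + 7·3·1 = 383 ≡ 9.
  S = (4, 5, 9) ≠ 0, so r is not a codeword (an error is present).
Step 3: locate the error. For a single error e at position i, S_ℓ = v_i·e·α_i^ℓ, so α_err = S_1/S_0.
  S_0^{−1} = 4^{−1} = 3 (mod 11), so α_err = 5·3 = 15 ≡ 4 = α_2. Error position i = 2.
  Consistency check: S_2/S_1 = 9·9 = 81 ≡ 4 = α_err ✓ (single-error assumption holds).
Step 4: error magnitude e = S_0/v_2 = S_0·∏_{j≠2}(α_2 − α_j) = 4·1 = 4 ≡ 4 (mod 11).
Step 5: correct position 2: c_2 = r_2 − e = 8 − 4 ≡ 4 (mod 11). Hence c = [7, 4, 6, 2, 1].
  Check: interpolating c through the α_i gives m(x) = 10 + 4·x (degree < 2) with m(α_i) = c_i for every i, so c is indeed a codeword.
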